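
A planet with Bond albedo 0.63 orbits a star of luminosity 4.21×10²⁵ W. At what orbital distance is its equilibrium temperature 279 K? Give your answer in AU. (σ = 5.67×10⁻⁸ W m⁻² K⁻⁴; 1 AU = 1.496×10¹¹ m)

From T_eq⁴ = L(1−A)/(16πσd²): d = √[L(1−A)/(16πσT_eq⁴)].
d = √[4.21×10²⁵ × 0.37 / (16π × 5.67×10⁻⁸ × (279)⁴)] = 3.00×10¹⁰ m = 0.201 AU.

d ≈ 0.201 AU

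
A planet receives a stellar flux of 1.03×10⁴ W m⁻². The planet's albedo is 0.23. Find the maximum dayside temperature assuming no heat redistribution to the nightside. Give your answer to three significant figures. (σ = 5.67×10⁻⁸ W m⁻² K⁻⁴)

T_ss ≈ 612 K

With no redistribution each surface element balances locally: S(1−A) = σT⁴.
T = [1.03×10⁴ × 0.77 / 5.67×10⁻⁸]^(1/4) = (1.40×10¹¹)^(1/4) = 612 K.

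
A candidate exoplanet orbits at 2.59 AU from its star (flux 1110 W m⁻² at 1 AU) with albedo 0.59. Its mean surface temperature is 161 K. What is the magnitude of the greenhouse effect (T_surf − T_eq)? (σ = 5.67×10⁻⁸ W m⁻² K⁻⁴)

S = 1110/2.59² = 165.5 W m⁻².
T_eq = [S(1−A)/(4σ)]^(1/4) = [165.5×0.41/(4×5.67×10⁻⁸)]^(1/4) = 131.5 K.
ΔT = T_surf − T_eq = 161 − 131.5.

ΔT ≈ 29.5 K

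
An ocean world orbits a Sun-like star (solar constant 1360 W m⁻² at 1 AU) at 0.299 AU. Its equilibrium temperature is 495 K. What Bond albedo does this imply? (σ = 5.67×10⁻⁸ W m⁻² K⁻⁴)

Flux at 0.299 AU: S = 1360/0.299² = 1.52×10⁴ W m⁻².
From T_eq⁴ = S(1−A)/(4σ): 1−A = 4σT_eq⁴/S.
1−A = 4 × 5.67×10⁻⁸ × (495)⁴ / 1.52×10⁴ = 0.895.

A ≈ 0.10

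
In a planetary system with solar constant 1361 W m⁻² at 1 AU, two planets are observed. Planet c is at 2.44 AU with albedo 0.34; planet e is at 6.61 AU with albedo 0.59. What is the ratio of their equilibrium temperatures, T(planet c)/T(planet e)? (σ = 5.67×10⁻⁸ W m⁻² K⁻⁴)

T₁/T₂ ≈ 1.854

T_eq = [S₀(1−A)/(4σd²)]^(1/4), so T ∝ (1−A)^(1/4) / √d.
T₁ = [1361×0.66/(4×5.67×10⁻⁸×2.44²)]^(1/4) = 160.60 K.
T₂ = [1361×0.41/(4×5.67×10⁻⁸×6.61²)]^(1/4) = 86.63 K.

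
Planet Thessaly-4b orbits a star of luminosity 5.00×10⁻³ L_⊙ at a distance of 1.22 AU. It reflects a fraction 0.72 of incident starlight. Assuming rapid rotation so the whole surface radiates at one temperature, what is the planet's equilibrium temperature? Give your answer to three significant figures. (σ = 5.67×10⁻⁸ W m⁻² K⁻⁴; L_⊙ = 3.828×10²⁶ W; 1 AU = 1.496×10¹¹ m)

T_eq ≈ 48.7 K

d = 1.22 AU = 1.83×10¹¹ m.
L = 5.00×10⁻³ × 3.828×10²⁶ = 1.91×10²⁴ W.
Flux: S = L/(4πd²) = 1.91×10²⁴/(4π×(1.83×10¹¹)²) = 4.57 W m⁻².
Energy balance: absorbed = emitted ⇒ πR²·S(1−A) = 4πR²·σT_eq⁴, so T_eq⁴ = S(1−A)/(4σ).
T_eq = [4.57 × 0.28 / (4 × 5.67×10⁻⁸)]^(1/4) = (5.65×10⁶)^(1/4) = 48.7 K.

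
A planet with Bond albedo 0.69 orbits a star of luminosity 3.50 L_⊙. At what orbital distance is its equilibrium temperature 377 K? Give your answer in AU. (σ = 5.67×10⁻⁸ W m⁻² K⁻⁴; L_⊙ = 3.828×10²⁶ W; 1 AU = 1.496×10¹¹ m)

L = 3.50 × 3.828×10²⁶ = 1.34×10²⁷ W.
From T_eq⁴ = L(1−A)/(16πσd²): d = √[L(1−A)/(16πσT_eq⁴)].
d = √[1.34×10²⁷ × 0.31 / (16π × 5.67×10⁻⁸ × (377)⁴)] = 8.49×10¹⁰ m = 0.568 AU.

d ≈ 0.568 AU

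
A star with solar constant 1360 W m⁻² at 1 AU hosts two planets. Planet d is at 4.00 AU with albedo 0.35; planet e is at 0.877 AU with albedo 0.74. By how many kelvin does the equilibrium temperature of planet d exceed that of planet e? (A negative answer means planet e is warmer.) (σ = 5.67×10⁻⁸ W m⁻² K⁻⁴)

T_eq = [S₀(1−A)/(4σd²)]^(1/4), so T ∝ (1−A)^(1/4) / √d.
T₁ = [1360×0.65/(4×5.67×10⁻⁸×4.00²)]^(1/4) = 124.93 K.
T₂ = [1360×0.26/(4×5.67×10⁻⁸×0.877²)]^(1/4) = 212.19 K.

ΔT ≈ -87.3 K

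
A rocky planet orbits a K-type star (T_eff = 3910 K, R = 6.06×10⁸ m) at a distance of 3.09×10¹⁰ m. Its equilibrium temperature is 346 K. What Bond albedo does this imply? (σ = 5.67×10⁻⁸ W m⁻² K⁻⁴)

L = 4πR_⋆²σT_⋆⁴ = 4π(6.06×10⁸)² × 5.67×10⁻⁸ × (3910)⁴ = 6.12×10²⁵ W.
S = L/(4πd²) = 5100 W m⁻².
From T_eq⁴ = S(1−A)/(4σ): 1−A = 4σT_eq⁴/S.
1−A = 4 × 5.67×10⁻⁸ × (346)⁴ / 5100 = 0.638.

A ≈ 0.36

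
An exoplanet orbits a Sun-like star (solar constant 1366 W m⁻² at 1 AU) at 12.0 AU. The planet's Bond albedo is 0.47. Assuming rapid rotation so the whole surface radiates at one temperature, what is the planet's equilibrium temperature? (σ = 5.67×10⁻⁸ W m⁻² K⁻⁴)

T_eq ≈ 68.6 K

Flux at 12.0 AU: S = 1366/12.0² = 9.49 W m⁻².
Energy balance: absorbed = emitted ⇒ πR²·S(1−A) = 4πR²·σT_eq⁴, so T_eq⁴ = S(1−A)/(4σ).
T_eq = [9.49 × 0.53 / (4 × 5.67×10⁻⁸)]^(1/4) = (2.22×10⁷)^(1/4) = 68.6 K.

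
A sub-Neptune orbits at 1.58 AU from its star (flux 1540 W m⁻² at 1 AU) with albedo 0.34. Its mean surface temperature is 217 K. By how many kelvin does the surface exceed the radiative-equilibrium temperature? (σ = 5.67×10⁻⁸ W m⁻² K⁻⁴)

ΔT ≈ 11.2 K

S = 1540/1.58² = 616.9 W m⁻².
T_eq = [S(1−A)/(4σ)]^(1/4) = [616.9×0.66/(4×5.67×10⁻⁸)]^(1/4) = 205.8 K.
ΔT = T_surf − T_eq = 217 − 205.8.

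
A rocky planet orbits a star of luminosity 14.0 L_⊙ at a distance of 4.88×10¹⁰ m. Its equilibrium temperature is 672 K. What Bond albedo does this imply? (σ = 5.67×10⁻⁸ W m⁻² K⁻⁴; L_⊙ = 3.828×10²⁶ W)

L = 14.0 × 3.828×10²⁶ = 5.36×10²⁷ W.
Flux: S = L/(4πd²) = 5.36×10²⁷/(4π×(4.88×10¹⁰)²) = 1.79×10⁵ W m⁻².
From T_eq⁴ = S(1−A)/(4σ): 1−A = 4σT_eq⁴/S.
1−A = 4 × 5.67×10⁻⁸ × (672)⁴ / 1.79×10⁵ = 0.258.

A ≈ 0.74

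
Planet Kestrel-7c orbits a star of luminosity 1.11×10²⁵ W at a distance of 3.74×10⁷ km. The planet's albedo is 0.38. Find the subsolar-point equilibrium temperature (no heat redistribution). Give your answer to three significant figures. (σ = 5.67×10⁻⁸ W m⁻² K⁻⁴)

d = 3.74×10⁷ km = 3.74×10¹⁰ m.
Flux: S = L/(4πd²) = 1.11×10²⁵/(4π×(3.74×10¹⁰)²) = 631 W m⁻².
At the subsolar point the surface absorbs S(1−A) and emits σT⁴ per unit area — no factor of 4, since only the local patch is in balance.
T = [631 × 0.62 / 5.67×10⁻⁸]^(1/4) = (6.91×10⁹)^(1/4) = 288 K.

T_ss ≈ 288 K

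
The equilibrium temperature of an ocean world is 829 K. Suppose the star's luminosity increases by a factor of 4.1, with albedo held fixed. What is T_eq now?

T_eq ≈ 1180 K

T_eq ∝ L^(1/4) · d^(−1/2).
T′ = 829 × 4.1^(1/4) = 1180 K.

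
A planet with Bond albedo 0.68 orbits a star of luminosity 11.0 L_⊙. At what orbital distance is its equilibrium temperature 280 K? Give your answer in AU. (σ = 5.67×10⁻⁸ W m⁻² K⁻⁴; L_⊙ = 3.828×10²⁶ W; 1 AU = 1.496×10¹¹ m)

L = 11.0 × 3.828×10²⁶ = 4.21×10²⁷ W.
From T_eq⁴ = L(1−A)/(16πσd²): d = √[L(1−A)/(16πσT_eq⁴)].
d = √[4.21×10²⁷ × 0.32 / (16π × 5.67×10⁻⁸ × (280)⁴)] = 2.77×10¹¹ m = 1.85 AU.

d ≈ 1.85 AU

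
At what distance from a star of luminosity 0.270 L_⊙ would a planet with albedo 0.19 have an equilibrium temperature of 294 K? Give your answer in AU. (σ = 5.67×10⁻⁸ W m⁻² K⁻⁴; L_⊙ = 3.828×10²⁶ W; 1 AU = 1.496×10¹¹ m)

L = 0.270 × 3.828×10²⁶ = 1.03×10²⁶ W.
From T_eq⁴ = L(1−A)/(16πσd²): d = √[L(1−A)/(16πσT_eq⁴)].
d = √[1.03×10²⁶ × 0.81 / (16π × 5.67×10⁻⁸ × (294)⁴)] = 6.27×10¹⁰ m = 0.419 AU.

d ≈ 0.419 AU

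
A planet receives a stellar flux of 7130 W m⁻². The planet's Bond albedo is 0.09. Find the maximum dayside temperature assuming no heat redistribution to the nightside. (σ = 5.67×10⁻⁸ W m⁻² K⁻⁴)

T_ss ≈ 582 K

With no redistribution each surface element balances locally: S(1−A) = σT⁴.
T = [7130 × 0.91 / 5.67×10⁻⁸]^(1/4) = (1.14×10¹¹)^(1/4) = 582 K.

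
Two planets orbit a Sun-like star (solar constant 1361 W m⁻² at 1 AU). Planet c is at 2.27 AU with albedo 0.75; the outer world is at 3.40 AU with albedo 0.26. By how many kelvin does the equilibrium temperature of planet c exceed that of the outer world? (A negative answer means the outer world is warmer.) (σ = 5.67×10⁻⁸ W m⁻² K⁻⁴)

T_eq = [S₀(1−A)/(4σd²)]^(1/4), so T ∝ (1−A)^(1/4) / √d.
T₁ = [1361×0.25/(4×5.67×10⁻⁸×2.27²)]^(1/4) = 130.62 K.
T₂ = [1361×0.74/(4×5.67×10⁻⁸×3.40²)]^(1/4) = 140.00 K.

ΔT ≈ -9.4 K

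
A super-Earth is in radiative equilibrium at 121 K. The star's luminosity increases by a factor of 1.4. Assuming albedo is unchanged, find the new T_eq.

T_eq ≈ 132 K

T_eq ∝ L^(1/4) · d^(−1/2).
T′ = 121 × 1.4^(1/4) = 132 K.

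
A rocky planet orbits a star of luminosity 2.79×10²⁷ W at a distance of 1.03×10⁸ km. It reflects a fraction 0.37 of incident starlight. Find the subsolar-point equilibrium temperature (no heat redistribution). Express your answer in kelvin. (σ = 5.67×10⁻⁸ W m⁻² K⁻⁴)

d = 1.03×10⁸ km = 1.03×10¹¹ m.
Flux: S = L/(4πd²) = 2.79×10²⁷/(4π×(1.03×10¹¹)²) = 2.09×10⁴ W m⁻².
At the subsolar point the surface absorbs S(1−A) and emits σT⁴ per unit area — no factor of 4, since only the local patch is in balance.
T = [2.09×10⁴ × 0.63 / 5.67×10⁻⁸]^(1/4) = (2.33×10¹¹)^(1/4) = 694 K.

T_ss ≈ 694 K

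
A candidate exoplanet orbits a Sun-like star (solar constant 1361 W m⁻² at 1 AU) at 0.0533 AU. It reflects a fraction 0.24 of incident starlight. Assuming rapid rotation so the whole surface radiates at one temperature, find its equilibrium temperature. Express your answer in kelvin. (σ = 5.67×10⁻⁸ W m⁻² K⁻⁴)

Flux at 0.0533 AU: S = 1361/0.0533² = 4.79×10⁵ W m⁻².
Energy balance: absorbed = emitted ⇒ πR²·S(1−A) = 4πR²·σT_eq⁴, so T_eq⁴ = S(1−A)/(4σ).
T_eq = [4.79×10⁵ × 0.76 / (4 × 5.67×10⁻⁸)]^(1/4) = (1.61×10¹²)^(1/4) = 1130 K.

T_eq ≈ 1130 K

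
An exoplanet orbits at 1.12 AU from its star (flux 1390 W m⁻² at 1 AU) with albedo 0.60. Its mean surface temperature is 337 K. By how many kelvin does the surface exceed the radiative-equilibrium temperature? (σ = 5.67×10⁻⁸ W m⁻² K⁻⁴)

ΔT ≈ 126.7 K

S = 1390/1.12² = 1108 W m⁻².
T_eq = [S(1−A)/(4σ)]^(1/4) = [1108×0.40/(4×5.67×10⁻⁸)]^(1/4) = 210.3 K.
ΔT = T_surf − T_eq = 337 − 210.3.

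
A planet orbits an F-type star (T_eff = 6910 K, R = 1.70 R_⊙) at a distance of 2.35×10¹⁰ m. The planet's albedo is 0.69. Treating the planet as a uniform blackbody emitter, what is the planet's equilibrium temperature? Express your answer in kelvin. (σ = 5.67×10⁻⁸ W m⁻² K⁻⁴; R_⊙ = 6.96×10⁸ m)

T_eq ≈ 818 K

R_⋆ = 1.70 × 6.96×10⁸ = 1.18×10⁹ m.
L = 4πR_⋆²σT_⋆⁴ = 4π(1.18×10⁹)² × 5.67×10⁻⁸ × (6910)⁴ = 2.27×10²⁷ W.
S = L/(4πd²) = 3.28×10⁵ W m⁻².
Energy balance: absorbed = emitted ⇒ πR²·S(1−A) = 4πR²·σT_eq⁴, so T_eq⁴ = S(1−A)/(4σ).
T_eq = [3.28×10⁵ × 0.31 / (4 × 5.67×10⁻⁸)]^(1/4) = (4.48×10¹¹)^(1/4) = 818 K.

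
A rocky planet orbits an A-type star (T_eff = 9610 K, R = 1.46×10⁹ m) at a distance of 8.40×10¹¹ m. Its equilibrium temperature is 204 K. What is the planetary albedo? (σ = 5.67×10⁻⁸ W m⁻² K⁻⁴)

A ≈ 0.73

L = 4πR_⋆²σT_⋆⁴ = 4π(1.46×10⁹)² × 5.67×10⁻⁸ × (9610)⁴ = 1.30×10²⁸ W.
S = L/(4πd²) = 1460 W m⁻².
From T_eq⁴ = S(1−A)/(4σ): 1−A = 4σT_eq⁴/S.
1−A = 4 × 5.67×10⁻⁸ × (204)⁴ / 1460 = 0.269.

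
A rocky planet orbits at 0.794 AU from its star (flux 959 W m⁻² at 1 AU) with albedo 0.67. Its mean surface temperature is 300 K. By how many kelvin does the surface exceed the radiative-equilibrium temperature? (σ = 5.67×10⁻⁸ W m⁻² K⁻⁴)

ΔT ≈ 83.1 K

S = 959/0.794² = 1521 W m⁻².
T_eq = [S(1−A)/(4σ)]^(1/4) = [1521×0.33/(4×5.67×10⁻⁸)]^(1/4) = 216.9 K.
ΔT = T_surf − T_eq = 300 − 216.9.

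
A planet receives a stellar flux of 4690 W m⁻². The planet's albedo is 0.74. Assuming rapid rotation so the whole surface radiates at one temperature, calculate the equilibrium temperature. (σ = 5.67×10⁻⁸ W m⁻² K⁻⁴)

T_eq ≈ 271 K

Energy balance: absorbed = emitted ⇒ πR²·S(1−A) = 4πR²·σT_eq⁴, so T_eq⁴ = S(1−A)/(4σ).
T_eq = [4690 × 0.26 / (4 × 5.67×10⁻⁸)]^(1/4) = (5.38×10⁹)^(1/4) = 271 K.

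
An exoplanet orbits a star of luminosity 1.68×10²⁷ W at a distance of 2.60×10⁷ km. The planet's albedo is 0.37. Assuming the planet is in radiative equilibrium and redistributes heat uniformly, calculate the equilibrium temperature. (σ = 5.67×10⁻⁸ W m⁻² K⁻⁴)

d = 2.60×10⁷ km = 2.60×10¹⁰ m.
Flux: S = L/(4πd²) = 1.68×10²⁷/(4π×(2.60×10¹⁰)²) = 1.98×10⁵ W m⁻².
Energy balance: absorbed = emitted ⇒ πR²·S(1−A) = 4πR²·σT_eq⁴, so T_eq⁴ = S(1−A)/(4σ).
T_eq = [1.98×10⁵ × 0.63 / (4 × 5.67×10⁻⁸)]^(1/4) = (5.49×10¹¹)^(1/4) = 861 K.

T_eq ≈ 861 K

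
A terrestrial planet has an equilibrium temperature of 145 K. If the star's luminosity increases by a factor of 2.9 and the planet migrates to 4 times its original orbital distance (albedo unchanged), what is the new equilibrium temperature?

T_eq ≈ 94.6 K

T_eq ∝ L^(1/4) · d^(−1/2).
T′ = 145 × 2.9^(1/4) / 4^(1/2) = 94.6 K.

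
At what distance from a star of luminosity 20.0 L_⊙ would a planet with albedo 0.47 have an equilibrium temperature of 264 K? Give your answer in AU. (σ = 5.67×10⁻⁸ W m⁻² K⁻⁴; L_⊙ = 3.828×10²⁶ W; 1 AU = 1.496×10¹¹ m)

d ≈ 3.62 AU

L = 20.0 × 3.828×10²⁶ = 7.66×10²⁷ W.
From T_eq⁴ = L(1−A)/(16πσd²): d = √[L(1−A)/(16πσT_eq⁴)].
d = √[7.66×10²⁷ × 0.53 / (16π × 5.67×10⁻⁸ × (264)⁴)] = 5.41×10¹¹ m = 3.62 AU.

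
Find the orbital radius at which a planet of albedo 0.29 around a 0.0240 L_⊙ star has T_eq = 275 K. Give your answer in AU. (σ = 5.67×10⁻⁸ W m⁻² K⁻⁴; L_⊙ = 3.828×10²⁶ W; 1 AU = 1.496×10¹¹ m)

L = 0.0240 × 3.828×10²⁶ = 9.19×10²⁴ W.
From T_eq⁴ = L(1−A)/(16πσd²): d = √[L(1−A)/(16πσT_eq⁴)].
d = √[9.19×10²⁴ × 0.71 / (16π × 5.67×10⁻⁸ × (275)⁴)] = 2.00×10¹⁰ m = 0.134 AU.

d ≈ 0.134 AU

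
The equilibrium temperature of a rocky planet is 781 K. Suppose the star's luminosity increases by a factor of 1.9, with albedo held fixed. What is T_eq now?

T_eq ∝ L^(1/4) · d^(−1/2).
T′ = 781 × 1.9^(1/4) = 917 K.

T_eq ≈ 917 K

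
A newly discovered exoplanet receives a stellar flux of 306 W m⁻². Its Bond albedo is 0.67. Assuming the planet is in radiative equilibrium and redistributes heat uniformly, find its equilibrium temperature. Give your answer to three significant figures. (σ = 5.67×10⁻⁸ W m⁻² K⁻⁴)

T_eq ≈ 145 K

Energy balance: absorbed = emitted ⇒ πR²·S(1−A) = 4πR²·σT_eq⁴, so T_eq⁴ = S(1−A)/(4σ).
T_eq = [306 × 0.33 / (4 × 5.67×10⁻⁸)]^(1/4) = (4.45×10⁸)^(1/4) = 145 K.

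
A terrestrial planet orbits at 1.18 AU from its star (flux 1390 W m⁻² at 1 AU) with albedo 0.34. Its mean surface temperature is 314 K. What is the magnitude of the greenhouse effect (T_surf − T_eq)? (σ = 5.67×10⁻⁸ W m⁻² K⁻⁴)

ΔT ≈ 81.8 K

S = 1390/1.18² = 998.3 W m⁻².
T_eq = [S(1−A)/(4σ)]^(1/4) = [998.3×0.66/(4×5.67×10⁻⁸)]^(1/4) = 232.2 K.
ΔT = T_surf − T_eq = 314 − 232.2.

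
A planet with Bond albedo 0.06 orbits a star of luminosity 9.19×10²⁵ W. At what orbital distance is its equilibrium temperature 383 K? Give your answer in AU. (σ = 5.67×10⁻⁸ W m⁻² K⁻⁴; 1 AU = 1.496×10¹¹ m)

d ≈ 0.251 AU

From T_eq⁴ = L(1−A)/(16πσd²): d = √[L(1−A)/(16πσT_eq⁴)].
d = √[9.19×10²⁵ × 0.94 / (16π × 5.67×10⁻⁸ × (383)⁴)] = 3.75×10¹⁰ m = 0.251 AU.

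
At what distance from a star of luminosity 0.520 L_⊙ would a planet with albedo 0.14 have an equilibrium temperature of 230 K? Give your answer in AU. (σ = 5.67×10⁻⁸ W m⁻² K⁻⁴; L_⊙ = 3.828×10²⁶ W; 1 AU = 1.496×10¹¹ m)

d ≈ 0.979 AU

L = 0.520 × 3.828×10²⁶ = 1.99×10²⁶ W.
From T_eq⁴ = L(1−A)/(16πσd²): d = √[L(1−A)/(16πσT_eq⁴)].
d = √[1.99×10²⁶ × 0.86 / (16π × 5.67×10⁻⁸ × (230)⁴)] = 1.47×10¹¹ m = 0.979 AU.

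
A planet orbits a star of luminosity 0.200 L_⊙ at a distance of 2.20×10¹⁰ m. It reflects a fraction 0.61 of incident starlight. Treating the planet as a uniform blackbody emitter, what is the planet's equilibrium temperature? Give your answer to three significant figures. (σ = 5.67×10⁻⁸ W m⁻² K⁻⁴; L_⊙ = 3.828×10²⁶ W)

T_eq ≈ 384 K

L = 0.200 × 3.828×10²⁶ = 7.66×10²⁵ W.
Flux: S = L/(4πd²) = 7.66×10²⁵/(4π×(2.20×10¹⁰)²) = 1.26×10⁴ W m⁻².
Energy balance: absorbed = emitted ⇒ πR²·S(1−A) = 4πR²·σT_eq⁴, so T_eq⁴ = S(1−A)/(4σ).
T_eq = [1.26×10⁴ × 0.39 / (4 × 5.67×10⁻⁸)]^(1/4) = (2.16×10¹⁰)^(1/4) = 384 K.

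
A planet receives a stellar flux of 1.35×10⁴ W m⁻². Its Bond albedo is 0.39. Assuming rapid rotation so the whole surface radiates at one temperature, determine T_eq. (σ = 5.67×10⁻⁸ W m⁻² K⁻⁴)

T_eq ≈ 437 K

Energy balance: absorbed = emitted ⇒ πR²·S(1−A) = 4πR²·σT_eq⁴, so T_eq⁴ = S(1−A)/(4σ).
T_eq = [1.35×10⁴ × 0.61 / (4 × 5.67×10⁻⁸)]^(1/4) = (3.63×10¹⁰)^(1/4) = 437 K.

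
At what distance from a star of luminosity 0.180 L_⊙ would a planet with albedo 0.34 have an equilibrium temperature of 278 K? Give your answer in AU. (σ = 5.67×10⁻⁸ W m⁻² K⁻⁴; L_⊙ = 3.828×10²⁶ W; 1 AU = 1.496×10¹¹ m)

d ≈ 0.345 AU

L = 0.180 × 3.828×10²⁶ = 6.89×10²⁵ W.
From T_eq⁴ = L(1−A)/(16πσd²): d = √[L(1−A)/(16πσT_eq⁴)].
d = √[6.89×10²⁵ × 0.66 / (16π × 5.67×10⁻⁸ × (278)⁴)] = 5.17×10¹⁰ m = 0.345 AU.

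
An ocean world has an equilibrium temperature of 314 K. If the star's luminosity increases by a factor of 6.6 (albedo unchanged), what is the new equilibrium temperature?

T_eq ∝ L^(1/4) · d^(−1/2).
T′ = 314 × 6.6^(1/4) = 503 K.

T_eq ≈ 503 K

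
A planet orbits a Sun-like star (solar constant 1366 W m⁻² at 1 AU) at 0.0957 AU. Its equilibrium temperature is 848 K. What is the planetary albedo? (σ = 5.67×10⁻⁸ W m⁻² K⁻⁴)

A ≈ 0.21

Flux at 0.0957 AU: S = 1366/0.0957² = 1.49×10⁵ W m⁻².
From T_eq⁴ = S(1−A)/(4σ): 1−A = 4σT_eq⁴/S.
1−A = 4 × 5.67×10⁻⁸ × (848)⁴ / 1.49×10⁵ = 0.786.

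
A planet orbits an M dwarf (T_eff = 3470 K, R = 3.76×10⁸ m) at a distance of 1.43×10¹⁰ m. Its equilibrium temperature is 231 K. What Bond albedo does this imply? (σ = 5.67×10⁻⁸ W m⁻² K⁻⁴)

L = 4πR_⋆²σT_⋆⁴ = 4π(3.76×10⁸)² × 5.67×10⁻⁸ × (3470)⁴ = 1.46×10²⁵ W.
S = L/(4πd²) = 5680 W m⁻².
From T_eq⁴ = S(1−A)/(4σ): 1−A = 4σT_eq⁴/S.
1−A = 4 × 5.67×10⁻⁸ × (231)⁴ / 5680 = 0.114.

A ≈ 0.89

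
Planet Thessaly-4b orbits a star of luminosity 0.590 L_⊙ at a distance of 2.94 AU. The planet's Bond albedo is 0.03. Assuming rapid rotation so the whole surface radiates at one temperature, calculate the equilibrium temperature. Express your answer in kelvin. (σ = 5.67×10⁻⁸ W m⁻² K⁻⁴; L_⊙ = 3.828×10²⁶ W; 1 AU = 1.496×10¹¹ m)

d = 2.94 AU = 4.40×10¹¹ m.
L = 0.590 × 3.828×10²⁶ = 2.26×10²⁶ W.
Flux: S = L/(4πd²) = 2.26×10²⁶/(4π×(4.40×10¹¹)²) = 92.9 W m⁻².
Energy balance: absorbed = emitted ⇒ πR²·S(1−A) = 4πR²·σT_eq⁴, so T_eq⁴ = S(1−A)/(4σ).
T_eq = [92.9 × 0.97 / (4 × 5.67×10⁻⁸)]^(1/4) = (3.97×10⁸)^(1/4) = 141 K.

T_eq ≈ 141 K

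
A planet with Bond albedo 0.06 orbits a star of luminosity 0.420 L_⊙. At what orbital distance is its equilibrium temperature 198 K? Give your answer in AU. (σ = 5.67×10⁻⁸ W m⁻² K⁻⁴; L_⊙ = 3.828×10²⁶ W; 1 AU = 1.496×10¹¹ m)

d ≈ 1.24 AU

L = 0.420 × 3.828×10²⁶ = 1.61×10²⁶ W.
From T_eq⁴ = L(1−A)/(16πσd²): d = √[L(1−A)/(16πσT_eq⁴)].
d = √[1.61×10²⁶ × 0.94 / (16π × 5.67×10⁻⁸ × (198)⁴)] = 1.86×10¹¹ m = 1.24 AU.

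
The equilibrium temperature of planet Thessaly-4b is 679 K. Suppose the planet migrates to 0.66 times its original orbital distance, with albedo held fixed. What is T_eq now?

T_eq ∝ L^(1/4) · d^(−1/2).
T′ = 679 / 0.66^(1/2) = 836 K.

T_eq ≈ 836 K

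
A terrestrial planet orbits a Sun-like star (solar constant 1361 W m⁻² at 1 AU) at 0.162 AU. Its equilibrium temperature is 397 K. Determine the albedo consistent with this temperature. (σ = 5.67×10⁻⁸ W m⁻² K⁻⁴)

Flux at 0.162 AU: S = 1361/0.162² = 5.19×10⁴ W m⁻².
From T_eq⁴ = S(1−A)/(4σ): 1−A = 4σT_eq⁴/S.
1−A = 4 × 5.67×10⁻⁸ × (397)⁴ / 5.19×10⁴ = 0.109.

A ≈ 0.89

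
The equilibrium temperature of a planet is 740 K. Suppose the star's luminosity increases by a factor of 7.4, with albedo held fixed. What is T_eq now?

T_eq ∝ L^(1/4) · d^(−1/2).
T′ = 740 × 7.4^(1/4) = 1220 K.

T_eq ≈ 1220 K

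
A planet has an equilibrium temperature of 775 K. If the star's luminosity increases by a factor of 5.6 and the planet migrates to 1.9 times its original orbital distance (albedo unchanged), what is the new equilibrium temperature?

T_eq ∝ L^(1/4) · d^(−1/2).
T′ = 775 × 5.6^(1/4) / 1.9^(1/2) = 865 K.

T_eq ≈ 865 K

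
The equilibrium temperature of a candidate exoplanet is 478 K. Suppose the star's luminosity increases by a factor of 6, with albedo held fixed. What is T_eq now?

T_eq ≈ 748 K

T_eq ∝ L^(1/4) · d^(−1/2).
T′ = 478 × 6^(1/4) = 748 K.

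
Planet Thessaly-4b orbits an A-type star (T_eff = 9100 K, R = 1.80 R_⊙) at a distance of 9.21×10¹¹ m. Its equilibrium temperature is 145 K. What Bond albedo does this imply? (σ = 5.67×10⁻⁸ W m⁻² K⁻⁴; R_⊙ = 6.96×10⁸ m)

A ≈ 0.86

R_⋆ = 1.80 × 6.96×10⁸ = 1.25×10⁹ m.
L = 4πR_⋆²σT_⋆⁴ = 4π(1.25×10⁹)² × 5.67×10⁻⁸ × (9100)⁴ = 7.67×10²⁷ W.
S = L/(4πd²) = 719 W m⁻².
From T_eq⁴ = S(1−A)/(4σ): 1−A = 4σT_eq⁴/S.
1−A = 4 × 5.67×10⁻⁸ × (145)⁴ / 719 = 0.139.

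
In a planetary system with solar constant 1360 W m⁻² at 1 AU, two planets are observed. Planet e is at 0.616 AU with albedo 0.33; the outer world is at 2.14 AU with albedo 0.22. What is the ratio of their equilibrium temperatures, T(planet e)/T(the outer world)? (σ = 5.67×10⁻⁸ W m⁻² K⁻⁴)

T_eq = [S₀(1−A)/(4σd²)]^(1/4), so T ∝ (1−A)^(1/4) / √d.
T₁ = [1360×0.67/(4×5.67×10⁻⁸×0.616²)]^(1/4) = 320.78 K.
T₂ = [1360×0.78/(4×5.67×10⁻⁸×2.14²)]^(1/4) = 178.77 K.

T₁/T₂ ≈ 1.794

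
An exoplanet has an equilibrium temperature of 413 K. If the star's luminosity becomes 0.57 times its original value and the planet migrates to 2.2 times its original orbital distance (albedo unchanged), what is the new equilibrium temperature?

T_eq ≈ 242 K

T_eq ∝ L^(1/4) · d^(−1/2).
T′ = 413 × 0.57^(1/4) / 2.2^(1/2) = 242 K.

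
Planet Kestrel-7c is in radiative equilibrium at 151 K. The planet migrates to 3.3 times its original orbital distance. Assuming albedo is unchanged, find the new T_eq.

T_eq ∝ L^(1/4) · d^(−1/2).
T′ = 151 / 3.3^(1/2) = 83.1 K.

T_eq ≈ 83.1 K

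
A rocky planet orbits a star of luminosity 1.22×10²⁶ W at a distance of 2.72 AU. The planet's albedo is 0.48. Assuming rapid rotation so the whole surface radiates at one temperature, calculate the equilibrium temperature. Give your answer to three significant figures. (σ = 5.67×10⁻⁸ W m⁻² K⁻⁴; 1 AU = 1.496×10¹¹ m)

d = 2.72 AU = 4.07×10¹¹ m.
Flux: S = L/(4πd²) = 1.22×10²⁶/(4π×(4.07×10¹¹)²) = 58.6 W m⁻².
Energy balance: absorbed = emitted ⇒ πR²·S(1−A) = 4πR²·σT_eq⁴, so T_eq⁴ = S(1−A)/(4σ).
T_eq = [58.6 × 0.52 / (4 × 5.67×10⁻⁸)]^(1/4) = (1.34×10⁸)^(1/4) = 108 K.

T_eq ≈ 108 K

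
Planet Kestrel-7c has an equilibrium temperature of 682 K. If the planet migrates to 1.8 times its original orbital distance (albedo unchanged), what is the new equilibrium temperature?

T_eq ∝ L^(1/4) · d^(−1/2).
T′ = 682 / 1.8^(1/2) = 508 K.

T_eq ≈ 508 K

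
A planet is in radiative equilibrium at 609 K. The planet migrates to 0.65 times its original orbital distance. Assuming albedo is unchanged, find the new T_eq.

T_eq ≈ 755 K

T_eq ∝ L^(1/4) · d^(−1/2).
T′ = 609 / 0.65^(1/2) = 755 K.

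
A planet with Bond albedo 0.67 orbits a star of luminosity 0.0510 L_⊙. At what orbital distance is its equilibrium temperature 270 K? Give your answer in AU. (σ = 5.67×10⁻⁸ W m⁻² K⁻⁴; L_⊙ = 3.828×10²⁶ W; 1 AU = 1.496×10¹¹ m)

L = 0.0510 × 3.828×10²⁶ = 1.95×10²⁵ W.
From T_eq⁴ = L(1−A)/(16πσd²): d = √[L(1−A)/(16πσT_eq⁴)].
d = √[1.95×10²⁵ × 0.33 / (16π × 5.67×10⁻⁸ × (270)⁴)] = 2.06×10¹⁰ m = 0.138 AU.

d ≈ 0.138 AU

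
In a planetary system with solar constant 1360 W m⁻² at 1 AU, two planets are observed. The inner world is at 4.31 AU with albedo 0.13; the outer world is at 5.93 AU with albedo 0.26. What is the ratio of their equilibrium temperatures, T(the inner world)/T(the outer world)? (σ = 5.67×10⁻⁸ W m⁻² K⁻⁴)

T₁/T₂ ≈ 1.221

T_eq = [S₀(1−A)/(4σd²)]^(1/4), so T ∝ (1−A)^(1/4) / √d.
T₁ = [1360×0.87/(4×5.67×10⁻⁸×4.31²)]^(1/4) = 129.45 K.
T₂ = [1360×0.74/(4×5.67×10⁻⁸×5.93²)]^(1/4) = 105.99 K.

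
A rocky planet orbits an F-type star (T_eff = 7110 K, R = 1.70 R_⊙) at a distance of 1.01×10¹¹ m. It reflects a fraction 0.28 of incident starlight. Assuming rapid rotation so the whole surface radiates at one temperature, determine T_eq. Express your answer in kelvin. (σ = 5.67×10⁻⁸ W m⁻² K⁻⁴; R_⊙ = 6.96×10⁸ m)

T_eq ≈ 501 K

R_⋆ = 1.70 × 6.96×10⁸ = 1.18×10⁹ m.
L = 4πR_⋆²σT_⋆⁴ = 4π(1.18×10⁹)² × 5.67×10⁻⁸ × (7110)⁴ = 2.55×10²⁷ W.
S = L/(4πd²) = 1.99×10⁴ W m⁻².
Energy balance: absorbed = emitted ⇒ πR²·S(1−A) = 4πR²·σT_eq⁴, so T_eq⁴ = S(1−A)/(4σ).
T_eq = [1.99×10⁴ × 0.72 / (4 × 5.67×10⁻⁸)]^(1/4) = (6.31×10¹⁰)^(1/4) = 501 K.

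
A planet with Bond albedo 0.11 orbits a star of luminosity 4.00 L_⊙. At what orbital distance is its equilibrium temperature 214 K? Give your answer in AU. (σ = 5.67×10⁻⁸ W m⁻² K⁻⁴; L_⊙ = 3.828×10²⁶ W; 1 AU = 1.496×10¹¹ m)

L = 4.00 × 3.828×10²⁶ = 1.53×10²⁷ W.
From T_eq⁴ = L(1−A)/(16πσd²): d = √[L(1−A)/(16πσT_eq⁴)].
d = √[1.53×10²⁷ × 0.89 / (16π × 5.67×10⁻⁸ × (214)⁴)] = 4.77×10¹¹ m = 3.19 AU.

d ≈ 3.19 AU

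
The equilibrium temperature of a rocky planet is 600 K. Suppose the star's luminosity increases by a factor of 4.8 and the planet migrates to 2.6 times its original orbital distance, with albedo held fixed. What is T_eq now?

T_eq ∝ L^(1/4) · d^(−1/2).
T′ = 600 × 4.8^(1/4) / 2.6^(1/2) = 551 K.

T_eq ≈ 551 K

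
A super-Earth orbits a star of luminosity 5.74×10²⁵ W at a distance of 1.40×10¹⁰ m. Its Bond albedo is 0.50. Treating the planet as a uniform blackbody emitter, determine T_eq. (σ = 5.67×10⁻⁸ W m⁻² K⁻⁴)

T_eq ≈ 476 K

Flux: S = L/(4πd²) = 5.74×10²⁵/(4π×(1.40×10¹⁰)²) = 2.33×10⁴ W m⁻².
Energy balance: absorbed = emitted ⇒ πR²·S(1−A) = 4πR²·σT_eq⁴, so T_eq⁴ = S(1−A)/(4σ).
T_eq = [2.33×10⁴ × 0.50 / (4 × 5.67×10⁻⁸)]^(1/4) = (5.14×10¹⁰)^(1/4) = 476 K.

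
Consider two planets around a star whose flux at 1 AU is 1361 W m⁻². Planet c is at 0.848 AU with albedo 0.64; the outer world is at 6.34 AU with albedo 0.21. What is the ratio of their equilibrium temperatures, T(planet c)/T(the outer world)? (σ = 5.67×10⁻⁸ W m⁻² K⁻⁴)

T_eq = [S₀(1−A)/(4σd²)]^(1/4), so T ∝ (1−A)^(1/4) / √d.
T₁ = [1361×0.36/(4×5.67×10⁻⁸×0.848²)]^(1/4) = 234.12 K.
T₂ = [1361×0.79/(4×5.67×10⁻⁸×6.34²)]^(1/4) = 104.21 K.

T₁/T₂ ≈ 2.247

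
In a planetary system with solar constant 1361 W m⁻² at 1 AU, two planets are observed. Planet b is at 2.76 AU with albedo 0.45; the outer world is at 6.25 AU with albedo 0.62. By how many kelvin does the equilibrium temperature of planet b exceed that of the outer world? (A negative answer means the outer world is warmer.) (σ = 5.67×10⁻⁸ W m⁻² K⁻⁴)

ΔT ≈ 56.9 K

T_eq = [S₀(1−A)/(4σd²)]^(1/4), so T ∝ (1−A)^(1/4) / √d.
T₁ = [1361×0.55/(4×5.67×10⁻⁸×2.76²)]^(1/4) = 144.27 K.
T₂ = [1361×0.38/(4×5.67×10⁻⁸×6.25²)]^(1/4) = 87.41 K.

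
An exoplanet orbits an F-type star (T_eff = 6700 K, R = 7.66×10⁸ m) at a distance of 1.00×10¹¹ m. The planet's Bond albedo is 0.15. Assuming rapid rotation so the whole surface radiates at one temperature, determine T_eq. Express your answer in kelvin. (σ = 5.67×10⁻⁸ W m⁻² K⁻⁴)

T_eq ≈ 398 K

L = 4πR_⋆²σT_⋆⁴ = 4π(7.66×10⁸)² × 5.67×10⁻⁸ × (6700)⁴ = 8.42×10²⁶ W.
S = L/(4πd²) = 6700 W m⁻².
Energy balance: absorbed = emitted ⇒ πR²·S(1−A) = 4πR²·σT_eq⁴, so T_eq⁴ = S(1−A)/(4σ).
T_eq = [6700 × 0.85 / (4 × 5.67×10⁻⁸)]^(1/4) = (2.51×10¹⁰)^(1/4) = 398 K.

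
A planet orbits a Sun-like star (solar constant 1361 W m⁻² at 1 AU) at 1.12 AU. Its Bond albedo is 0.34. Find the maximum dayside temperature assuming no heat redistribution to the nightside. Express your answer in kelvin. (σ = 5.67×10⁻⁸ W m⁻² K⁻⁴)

Flux at 1.12 AU: S = 1361/1.12² = 1080 W m⁻².
With no redistribution each surface element balances locally: S(1−A) = σT⁴.
T = [1080 × 0.66 / 5.67×10⁻⁸]^(1/4) = (1.26×10¹⁰)^(1/4) = 335 K.

T_ss ≈ 335 K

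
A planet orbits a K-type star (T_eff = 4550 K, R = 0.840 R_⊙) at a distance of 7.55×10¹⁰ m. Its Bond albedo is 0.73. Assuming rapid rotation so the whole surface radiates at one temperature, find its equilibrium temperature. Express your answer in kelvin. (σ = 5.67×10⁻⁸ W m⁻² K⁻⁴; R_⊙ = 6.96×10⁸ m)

T_eq ≈ 204 K

R_⋆ = 0.840 × 6.96×10⁸ = 5.85×10⁸ m.
L = 4πR_⋆²σT_⋆⁴ = 4π(5.85×10⁸)² × 5.67×10⁻⁸ × (4550)⁴ = 1.04×10²⁶ W.
S = L/(4πd²) = 1460 W m⁻².
Energy balance: absorbed = emitted ⇒ πR²·S(1−A) = 4πR²·σT_eq⁴, so T_eq⁴ = S(1−A)/(4σ).
T_eq = [1460 × 0.27 / (4 × 5.67×10⁻⁸)]^(1/4) = (1.73×10⁹)^(1/4) = 204 K.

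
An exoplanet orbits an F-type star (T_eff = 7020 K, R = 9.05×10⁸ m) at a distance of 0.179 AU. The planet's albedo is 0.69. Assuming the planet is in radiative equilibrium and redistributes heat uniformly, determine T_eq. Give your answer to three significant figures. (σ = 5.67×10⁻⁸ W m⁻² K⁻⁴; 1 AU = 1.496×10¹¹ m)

d = 0.179 AU = 2.68×10¹⁰ m.
L = 4πR_⋆²σT_⋆⁴ = 4π(9.05×10⁸)² × 5.67×10⁻⁸ × (7020)⁴ = 1.42×10²⁷ W.
S = L/(4πd²) = 1.57×10⁵ W m⁻².
Energy balance: absorbed = emitted ⇒ πR²·S(1−A) = 4πR²·σT_eq⁴, so T_eq⁴ = S(1−A)/(4σ).
T_eq = [1.57×10⁵ × 0.31 / (4 × 5.67×10⁻⁸)]^(1/4) = (2.15×10¹¹)^(1/4) = 681 K.

T_eq ≈ 681 K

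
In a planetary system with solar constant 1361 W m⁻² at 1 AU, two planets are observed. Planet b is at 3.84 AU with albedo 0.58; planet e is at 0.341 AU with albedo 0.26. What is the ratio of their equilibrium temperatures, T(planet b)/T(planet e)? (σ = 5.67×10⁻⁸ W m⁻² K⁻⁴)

T_eq = [S₀(1−A)/(4σd²)]^(1/4), so T ∝ (1−A)^(1/4) / √d.
T₁ = [1361×0.42/(4×5.67×10⁻⁸×3.84²)]^(1/4) = 114.34 K.
T₂ = [1361×0.74/(4×5.67×10⁻⁸×0.341²)]^(1/4) = 442.06 K.

T₁/T₂ ≈ 0.259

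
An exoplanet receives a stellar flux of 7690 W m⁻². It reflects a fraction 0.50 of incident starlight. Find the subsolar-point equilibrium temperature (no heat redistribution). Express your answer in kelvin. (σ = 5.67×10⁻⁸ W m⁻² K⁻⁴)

At the subsolar point the surface absorbs S(1−A) and emits σT⁴ per unit area — no factor of 4, since only the local patch is in balance.
T = [7690 × 0.50 / 5.67×10⁻⁸]^(1/4) = (6.78×10¹⁰)^(1/4) = 510 K.

T_ss ≈ 510 K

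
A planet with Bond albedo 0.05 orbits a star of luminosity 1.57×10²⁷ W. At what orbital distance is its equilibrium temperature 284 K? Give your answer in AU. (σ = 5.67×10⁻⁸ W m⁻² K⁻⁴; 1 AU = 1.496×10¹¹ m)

d ≈ 1.90 AU

From T_eq⁴ = L(1−A)/(16πσd²): d = √[L(1−A)/(16πσT_eq⁴)].
d = √[1.57×10²⁷ × 0.95 / (16π × 5.67×10⁻⁸ × (284)⁴)] = 2.84×10¹¹ m = 1.90 AU.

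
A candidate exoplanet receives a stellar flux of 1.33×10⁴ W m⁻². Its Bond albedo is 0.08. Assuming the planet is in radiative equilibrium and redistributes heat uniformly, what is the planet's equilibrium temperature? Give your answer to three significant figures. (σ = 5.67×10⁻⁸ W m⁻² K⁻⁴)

T_eq ≈ 482 K

Energy balance: absorbed = emitted ⇒ πR²·S(1−A) = 4πR²·σT_eq⁴, so T_eq⁴ = S(1−A)/(4σ).
T_eq = [1.33×10⁴ × 0.92 / (4 × 5.67×10⁻⁸)]^(1/4) = (5.40×10¹⁰)^(1/4) = 482 K.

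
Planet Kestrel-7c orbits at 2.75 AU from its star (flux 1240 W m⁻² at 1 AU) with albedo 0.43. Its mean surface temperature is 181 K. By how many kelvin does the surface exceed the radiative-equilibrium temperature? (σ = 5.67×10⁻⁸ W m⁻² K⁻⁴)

ΔT ≈ 38.5 K

S = 1240/2.75² = 164.0 W m⁻².
T_eq = [S(1−A)/(4σ)]^(1/4) = [164.0×0.57/(4×5.67×10⁻⁸)]^(1/4) = 142.5 K.
ΔT = T_surf − T_eq = 181 − 142.5.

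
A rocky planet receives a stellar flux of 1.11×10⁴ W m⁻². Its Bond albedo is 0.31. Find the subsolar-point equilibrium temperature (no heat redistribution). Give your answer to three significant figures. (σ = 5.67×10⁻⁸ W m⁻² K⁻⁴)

At the subsolar point the surface absorbs S(1−A) and emits σT⁴ per unit area — no factor of 4, since only the local patch is in balance.
T = [1.11×10⁴ × 0.69 / 5.67×10⁻⁸]^(1/4) = (1.35×10¹¹)^(1/4) = 606 K.

T_ss ≈ 606 K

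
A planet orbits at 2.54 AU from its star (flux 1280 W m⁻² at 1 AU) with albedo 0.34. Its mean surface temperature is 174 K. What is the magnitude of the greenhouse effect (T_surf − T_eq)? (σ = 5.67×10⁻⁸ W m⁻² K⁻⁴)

S = 1280/2.54² = 198.4 W m⁻².
T_eq = [S(1−A)/(4σ)]^(1/4) = [198.4×0.66/(4×5.67×10⁻⁸)]^(1/4) = 155.0 K.
ΔT = T_surf − T_eq = 174 − 155.0.

ΔT ≈ 19.0 K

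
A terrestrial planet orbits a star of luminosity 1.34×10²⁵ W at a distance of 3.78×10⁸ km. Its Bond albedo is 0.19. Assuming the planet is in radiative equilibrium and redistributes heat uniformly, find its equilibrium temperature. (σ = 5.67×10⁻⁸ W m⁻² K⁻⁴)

d = 3.78×10⁸ km = 3.78×10¹¹ m.
Flux: S = L/(4πd²) = 1.34×10²⁵/(4π×(3.78×10¹¹)²) = 7.46 W m⁻².
Energy balance: absorbed = emitted ⇒ πR²·S(1−A) = 4πR²·σT_eq⁴, so T_eq⁴ = S(1−A)/(4σ).
T_eq = [7.46 × 0.81 / (4 × 5.67×10⁻⁸)]^(1/4) = (2.67×10⁷)^(1/4) = 71.9 K.

T_eq ≈ 71.9 K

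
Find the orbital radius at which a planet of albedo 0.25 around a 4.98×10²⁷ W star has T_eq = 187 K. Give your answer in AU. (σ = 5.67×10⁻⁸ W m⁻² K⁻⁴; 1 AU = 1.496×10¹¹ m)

From T_eq⁴ = L(1−A)/(16πσd²): d = √[L(1−A)/(16πσT_eq⁴)].
d = √[4.98×10²⁷ × 0.75 / (16π × 5.67×10⁻⁸ × (187)⁴)] = 1.04×10¹² m = 6.92 AU.

d ≈ 6.92 AU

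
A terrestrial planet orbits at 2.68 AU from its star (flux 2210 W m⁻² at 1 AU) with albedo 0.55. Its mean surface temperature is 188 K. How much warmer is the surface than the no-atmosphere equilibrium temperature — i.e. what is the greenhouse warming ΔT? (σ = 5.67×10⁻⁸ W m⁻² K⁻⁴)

S = 2210/2.68² = 307.7 W m⁻².
T_eq = [S(1−A)/(4σ)]^(1/4) = [307.7×0.45/(4×5.67×10⁻⁸)]^(1/4) = 157.2 K.
ΔT = T_surf − T_eq = 188 − 157.2.

ΔT ≈ 30.8 K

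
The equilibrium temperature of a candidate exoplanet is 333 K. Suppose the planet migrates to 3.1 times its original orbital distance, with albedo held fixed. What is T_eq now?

T_eq ∝ L^(1/4) · d^(−1/2).
T′ = 333 / 3.1^(1/2) = 189 K.

T_eq ≈ 189 K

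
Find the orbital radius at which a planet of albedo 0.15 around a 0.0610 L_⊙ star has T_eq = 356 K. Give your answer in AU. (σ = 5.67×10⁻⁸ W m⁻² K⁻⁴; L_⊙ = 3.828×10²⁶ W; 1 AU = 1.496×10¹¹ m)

L = 0.0610 × 3.828×10²⁶ = 2.34×10²⁵ W.
From T_eq⁴ = L(1−A)/(16πσd²): d = √[L(1−A)/(16πσT_eq⁴)].
d = √[2.34×10²⁵ × 0.85 / (16π × 5.67×10⁻⁸ × (356)⁴)] = 2.08×10¹⁰ m = 0.139 AU.

d ≈ 0.139 AU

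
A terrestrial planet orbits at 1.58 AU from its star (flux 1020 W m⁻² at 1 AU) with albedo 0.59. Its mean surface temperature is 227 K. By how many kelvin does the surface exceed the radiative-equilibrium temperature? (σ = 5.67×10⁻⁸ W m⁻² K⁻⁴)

S = 1020/1.58² = 408.6 W m⁻².
T_eq = [S(1−A)/(4σ)]^(1/4) = [408.6×0.41/(4×5.67×10⁻⁸)]^(1/4) = 164.9 K.
ΔT = T_surf − T_eq = 227 − 164.9.

ΔT ≈ 62.1 K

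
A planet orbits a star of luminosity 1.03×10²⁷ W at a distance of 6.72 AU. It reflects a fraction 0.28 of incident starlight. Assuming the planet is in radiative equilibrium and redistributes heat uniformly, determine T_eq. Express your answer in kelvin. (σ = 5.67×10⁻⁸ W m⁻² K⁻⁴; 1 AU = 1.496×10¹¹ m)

T_eq ≈ 127 K

d = 6.72 AU = 1.01×10¹² m.
Flux: S = L/(4πd²) = 1.03×10²⁷/(4π×(1.01×10¹²)²) = 81.1 W m⁻².
Energy balance: absorbed = emitted ⇒ πR²·S(1−A) = 4πR²·σT_eq⁴, so T_eq⁴ = S(1−A)/(4σ).
T_eq = [81.1 × 0.72 / (4 × 5.67×10⁻⁸)]^(1/4) = (2.57×10⁸)^(1/4) = 127 K.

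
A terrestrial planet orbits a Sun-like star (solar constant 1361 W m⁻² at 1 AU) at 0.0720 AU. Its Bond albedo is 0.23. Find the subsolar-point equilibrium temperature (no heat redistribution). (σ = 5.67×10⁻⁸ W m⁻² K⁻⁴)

T_ss ≈ 1370 K

Flux at 0.0720 AU: S = 1361/0.0720² = 2.63×10⁵ W m⁻².
At the subsolar point the surface absorbs S(1−A) and emits σT⁴ per unit area — no factor of 4, since only the local patch is in balance.
T = [2.63×10⁵ × 0.77 / 5.67×10⁻⁸]^(1/4) = (3.57×10¹²)^(1/4) = 1370 K.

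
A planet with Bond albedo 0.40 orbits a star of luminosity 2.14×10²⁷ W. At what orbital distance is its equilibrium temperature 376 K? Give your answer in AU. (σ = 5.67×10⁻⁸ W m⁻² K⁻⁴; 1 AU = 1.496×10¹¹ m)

From T_eq⁴ = L(1−A)/(16πσd²): d = √[L(1−A)/(16πσT_eq⁴)].
d = √[2.14×10²⁷ × 0.60 / (16π × 5.67×10⁻⁸ × (376)⁴)] = 1.50×10¹¹ m = 1.00 AU.

d ≈ 1.00 AU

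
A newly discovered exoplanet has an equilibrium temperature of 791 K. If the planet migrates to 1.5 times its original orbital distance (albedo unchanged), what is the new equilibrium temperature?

T_eq ≈ 646 K

T_eq ∝ L^(1/4) · d^(−1/2).
T′ = 791 / 1.5^(1/2) = 646 K.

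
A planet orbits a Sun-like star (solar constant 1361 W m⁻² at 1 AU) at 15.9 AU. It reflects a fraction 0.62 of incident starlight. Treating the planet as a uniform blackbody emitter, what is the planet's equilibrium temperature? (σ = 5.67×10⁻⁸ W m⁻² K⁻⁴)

Flux at 15.9 AU: S = 1361/15.9² = 5.38 W m⁻².
Energy balance: absorbed = emitted ⇒ πR²·S(1−A) = 4πR²·σT_eq⁴, so T_eq⁴ = S(1−A)/(4σ).
T_eq = [5.38 × 0.38 / (4 × 5.67×10⁻⁸)]^(1/4) = (9.02×10⁶)^(1/4) = 54.8 K.

T_eq ≈ 54.8 K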